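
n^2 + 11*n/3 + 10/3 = (n + 5/3)*(n + 2)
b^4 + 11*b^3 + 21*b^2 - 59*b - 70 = (b - 2)*(b + 1)*(b + 5)*(b + 7)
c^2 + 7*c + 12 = (c + 3)*(c + 4)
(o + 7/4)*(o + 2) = o^2 + 15*o/4 + 7/2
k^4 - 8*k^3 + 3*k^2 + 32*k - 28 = (k - 7)*(k - 2)*(k - 1)*(k + 2)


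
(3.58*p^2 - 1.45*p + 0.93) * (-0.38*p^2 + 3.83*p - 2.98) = -1.3604*p^4 + 14.2624*p^3 - 16.5753*p^2 + 7.8829*p - 2.7714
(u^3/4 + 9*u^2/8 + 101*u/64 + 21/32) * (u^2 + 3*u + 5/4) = u^5/4 + 15*u^4/8 + 337*u^3/64 + 435*u^2/64 + 1009*u/256 + 105/128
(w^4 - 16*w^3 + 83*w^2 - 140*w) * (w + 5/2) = w^5 - 27*w^4/2 + 43*w^3 + 135*w^2/2 - 350*w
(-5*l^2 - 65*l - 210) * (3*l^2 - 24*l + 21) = -15*l^4 - 75*l^3 + 825*l^2 + 3675*l - 4410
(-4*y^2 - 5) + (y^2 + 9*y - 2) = -3*y^2 + 9*y - 7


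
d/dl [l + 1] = 1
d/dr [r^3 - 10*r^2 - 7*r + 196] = 3*r^2 - 20*r - 7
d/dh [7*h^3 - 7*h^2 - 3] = 7*h*(3*h - 2)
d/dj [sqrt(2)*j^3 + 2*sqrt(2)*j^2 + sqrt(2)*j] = sqrt(2)*(3*j^2 + 4*j + 1)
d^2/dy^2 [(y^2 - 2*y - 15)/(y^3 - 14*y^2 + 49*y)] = 2*(y^4 + 8*y^3 - 90*y^2 + 420*y - 735)/(y^3*(y^4 - 28*y^3 + 294*y^2 - 1372*y + 2401))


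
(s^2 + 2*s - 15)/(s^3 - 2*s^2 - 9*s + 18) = (s + 5)/(s^2 + s - 6)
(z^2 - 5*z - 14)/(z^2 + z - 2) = (z - 7)/(z - 1)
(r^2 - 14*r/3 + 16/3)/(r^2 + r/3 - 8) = (r - 2)/(r + 3)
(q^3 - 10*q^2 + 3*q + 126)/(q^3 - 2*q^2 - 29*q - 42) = (q - 6)/(q + 2)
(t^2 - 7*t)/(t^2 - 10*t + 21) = t/(t - 3)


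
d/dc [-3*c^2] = -6*c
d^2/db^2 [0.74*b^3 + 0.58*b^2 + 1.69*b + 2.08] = 4.44*b + 1.16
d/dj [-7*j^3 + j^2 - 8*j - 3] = -21*j^2 + 2*j - 8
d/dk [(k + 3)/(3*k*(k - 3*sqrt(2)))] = (-k^2 - 6*k + 9*sqrt(2))/(3*k^2*(k^2 - 6*sqrt(2)*k + 18))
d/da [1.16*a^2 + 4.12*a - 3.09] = 2.32*a + 4.12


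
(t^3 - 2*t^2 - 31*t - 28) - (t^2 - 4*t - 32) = t^3 - 3*t^2 - 27*t + 4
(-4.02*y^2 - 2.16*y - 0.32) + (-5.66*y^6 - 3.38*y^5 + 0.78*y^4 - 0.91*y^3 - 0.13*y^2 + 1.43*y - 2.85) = -5.66*y^6 - 3.38*y^5 + 0.78*y^4 - 0.91*y^3 - 4.15*y^2 - 0.73*y - 3.17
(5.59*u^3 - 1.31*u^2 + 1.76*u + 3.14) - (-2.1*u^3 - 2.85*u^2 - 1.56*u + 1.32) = 7.69*u^3 + 1.54*u^2 + 3.32*u + 1.82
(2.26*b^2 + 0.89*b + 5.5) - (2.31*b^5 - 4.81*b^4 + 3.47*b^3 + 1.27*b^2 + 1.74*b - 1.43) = -2.31*b^5 + 4.81*b^4 - 3.47*b^3 + 0.99*b^2 - 0.85*b + 6.93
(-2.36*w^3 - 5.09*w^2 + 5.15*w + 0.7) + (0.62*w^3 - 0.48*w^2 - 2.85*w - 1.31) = -1.74*w^3 - 5.57*w^2 + 2.3*w - 0.61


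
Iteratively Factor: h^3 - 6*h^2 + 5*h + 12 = (h - 4)*(h^2 - 2*h - 3) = (h - 4)*(h + 1)*(h - 3)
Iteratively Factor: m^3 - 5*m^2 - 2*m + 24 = (m - 3)*(m^2 - 2*m - 8) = (m - 3)*(m + 2)*(m - 4)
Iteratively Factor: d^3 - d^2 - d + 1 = (d - 1)*(d^2 - 1) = (d - 1)^2*(d + 1)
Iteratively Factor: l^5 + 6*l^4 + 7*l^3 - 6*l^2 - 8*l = (l + 2)*(l^4 + 4*l^3 - l^2 - 4*l) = (l + 2)*(l + 4)*(l^3 - l) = l*(l + 2)*(l + 4)*(l^2 - 1) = l*(l + 1)*(l + 2)*(l + 4)*(l - 1)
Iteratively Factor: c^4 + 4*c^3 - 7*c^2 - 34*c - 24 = (c - 3)*(c^3 + 7*c^2 + 14*c + 8) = (c - 3)*(c + 2)*(c^2 + 5*c + 4) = (c - 3)*(c + 1)*(c + 2)*(c + 4)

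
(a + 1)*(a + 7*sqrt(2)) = a^2 + a + 7*sqrt(2)*a + 7*sqrt(2)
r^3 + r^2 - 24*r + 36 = (r - 3)*(r - 2)*(r + 6)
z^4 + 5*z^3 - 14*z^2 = z^2*(z - 2)*(z + 7)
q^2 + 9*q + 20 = (q + 4)*(q + 5)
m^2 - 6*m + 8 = (m - 4)*(m - 2)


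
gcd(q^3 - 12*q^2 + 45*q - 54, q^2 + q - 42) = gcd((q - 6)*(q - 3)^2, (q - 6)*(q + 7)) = q - 6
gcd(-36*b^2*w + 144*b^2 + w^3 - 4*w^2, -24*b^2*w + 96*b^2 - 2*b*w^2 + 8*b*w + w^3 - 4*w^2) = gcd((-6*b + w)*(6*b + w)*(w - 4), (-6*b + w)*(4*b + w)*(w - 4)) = -6*b*w + 24*b + w^2 - 4*w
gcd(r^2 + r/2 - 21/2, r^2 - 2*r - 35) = 1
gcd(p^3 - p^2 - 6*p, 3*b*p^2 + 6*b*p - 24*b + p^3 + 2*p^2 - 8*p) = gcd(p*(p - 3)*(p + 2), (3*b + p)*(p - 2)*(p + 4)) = 1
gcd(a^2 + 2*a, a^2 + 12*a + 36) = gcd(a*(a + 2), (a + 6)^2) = 1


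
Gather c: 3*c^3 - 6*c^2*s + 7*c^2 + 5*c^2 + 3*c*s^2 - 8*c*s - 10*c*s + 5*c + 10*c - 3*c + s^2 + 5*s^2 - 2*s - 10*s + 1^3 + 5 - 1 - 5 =3*c^3 + c^2*(12 - 6*s) + c*(3*s^2 - 18*s + 12) + 6*s^2 - 12*s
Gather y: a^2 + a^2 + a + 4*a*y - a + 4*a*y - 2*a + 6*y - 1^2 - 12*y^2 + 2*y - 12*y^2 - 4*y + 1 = 2*a^2 - 2*a - 24*y^2 + y*(8*a + 4)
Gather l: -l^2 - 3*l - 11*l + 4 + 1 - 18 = -l^2 - 14*l - 13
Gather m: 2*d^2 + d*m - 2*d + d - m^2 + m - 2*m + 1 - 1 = 2*d^2 - d - m^2 + m*(d - 1)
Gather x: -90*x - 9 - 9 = -90*x - 18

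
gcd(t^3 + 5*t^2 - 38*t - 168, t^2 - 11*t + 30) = t - 6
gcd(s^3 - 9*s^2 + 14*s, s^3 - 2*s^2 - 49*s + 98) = s^2 - 9*s + 14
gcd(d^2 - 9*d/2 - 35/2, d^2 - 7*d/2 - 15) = d + 5/2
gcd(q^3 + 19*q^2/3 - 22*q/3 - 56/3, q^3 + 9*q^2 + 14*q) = q + 7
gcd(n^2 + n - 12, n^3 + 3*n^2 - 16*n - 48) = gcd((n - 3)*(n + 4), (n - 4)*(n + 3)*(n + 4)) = n + 4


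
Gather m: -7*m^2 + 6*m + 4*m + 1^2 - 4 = -7*m^2 + 10*m - 3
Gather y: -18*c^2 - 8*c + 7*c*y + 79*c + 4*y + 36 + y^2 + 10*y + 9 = -18*c^2 + 71*c + y^2 + y*(7*c + 14) + 45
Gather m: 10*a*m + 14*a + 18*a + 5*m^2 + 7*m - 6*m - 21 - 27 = 32*a + 5*m^2 + m*(10*a + 1) - 48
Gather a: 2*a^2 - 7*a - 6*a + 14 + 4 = 2*a^2 - 13*a + 18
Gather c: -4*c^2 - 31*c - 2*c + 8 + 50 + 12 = -4*c^2 - 33*c + 70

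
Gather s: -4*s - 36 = -4*s - 36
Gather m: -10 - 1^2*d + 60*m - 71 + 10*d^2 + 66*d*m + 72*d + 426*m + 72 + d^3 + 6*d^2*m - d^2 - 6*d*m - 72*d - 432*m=d^3 + 9*d^2 - d + m*(6*d^2 + 60*d + 54) - 9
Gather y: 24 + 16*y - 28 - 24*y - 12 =-8*y - 16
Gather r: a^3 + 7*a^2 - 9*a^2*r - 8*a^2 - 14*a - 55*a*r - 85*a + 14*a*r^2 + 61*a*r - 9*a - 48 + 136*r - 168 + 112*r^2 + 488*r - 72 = a^3 - a^2 - 108*a + r^2*(14*a + 112) + r*(-9*a^2 + 6*a + 624) - 288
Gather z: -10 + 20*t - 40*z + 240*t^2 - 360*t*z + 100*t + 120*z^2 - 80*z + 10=240*t^2 + 120*t + 120*z^2 + z*(-360*t - 120)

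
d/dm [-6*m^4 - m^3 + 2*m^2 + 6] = m*(-24*m^2 - 3*m + 4)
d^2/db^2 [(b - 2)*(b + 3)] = 2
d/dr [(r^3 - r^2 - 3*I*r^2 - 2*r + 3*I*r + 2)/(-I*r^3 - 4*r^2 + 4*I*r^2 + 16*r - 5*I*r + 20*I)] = (r^4*(1 - 3*I) + r^3*(-26 + 14*I) + r^2*(27 - 43*I) + r*(-136 + 56*I) + 92 + 30*I)/(r^6 + r^5*(-8 - 8*I) + r^4*(10 + 64*I) + r^3*(48 - 168*I) + r^2*(-71 + 320*I) + r*(-200 - 640*I) + 400)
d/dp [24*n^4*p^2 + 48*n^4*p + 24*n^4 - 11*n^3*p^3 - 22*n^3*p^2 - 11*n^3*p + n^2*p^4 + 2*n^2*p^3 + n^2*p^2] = n^2*(48*n^2*p + 48*n^2 - 33*n*p^2 - 44*n*p - 11*n + 4*p^3 + 6*p^2 + 2*p)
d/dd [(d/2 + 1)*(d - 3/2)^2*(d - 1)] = 2*d^3 - 3*d^2 - 11*d/4 + 33/8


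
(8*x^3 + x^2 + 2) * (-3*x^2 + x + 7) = -24*x^5 + 5*x^4 + 57*x^3 + x^2 + 2*x + 14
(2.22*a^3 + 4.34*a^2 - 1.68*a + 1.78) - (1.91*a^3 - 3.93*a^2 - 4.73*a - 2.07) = 0.31*a^3 + 8.27*a^2 + 3.05*a + 3.85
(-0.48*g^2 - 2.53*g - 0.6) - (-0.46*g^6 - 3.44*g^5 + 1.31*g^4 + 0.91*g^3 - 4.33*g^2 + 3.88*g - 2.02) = 0.46*g^6 + 3.44*g^5 - 1.31*g^4 - 0.91*g^3 + 3.85*g^2 - 6.41*g + 1.42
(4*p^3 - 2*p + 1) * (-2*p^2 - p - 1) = -8*p^5 - 4*p^4 + p - 1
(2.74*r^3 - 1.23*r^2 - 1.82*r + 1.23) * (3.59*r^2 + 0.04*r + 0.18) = 9.8366*r^5 - 4.3061*r^4 - 6.0898*r^3 + 4.1215*r^2 - 0.2784*r + 0.2214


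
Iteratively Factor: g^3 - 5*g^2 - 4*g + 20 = (g - 5)*(g^2 - 4) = (g - 5)*(g - 2)*(g + 2)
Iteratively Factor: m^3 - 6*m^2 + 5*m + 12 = (m + 1)*(m^2 - 7*m + 12) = (m - 4)*(m + 1)*(m - 3)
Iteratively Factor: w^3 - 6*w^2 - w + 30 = (w - 5)*(w^2 - w - 6) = (w - 5)*(w + 2)*(w - 3)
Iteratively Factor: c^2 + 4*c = (c)*(c + 4)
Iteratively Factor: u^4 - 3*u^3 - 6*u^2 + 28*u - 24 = (u - 2)*(u^3 - u^2 - 8*u + 12) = (u - 2)^2*(u^2 + u - 6) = (u - 2)^2*(u + 3)*(u - 2)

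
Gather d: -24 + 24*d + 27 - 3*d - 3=21*d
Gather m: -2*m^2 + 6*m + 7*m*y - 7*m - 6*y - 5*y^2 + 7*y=-2*m^2 + m*(7*y - 1) - 5*y^2 + y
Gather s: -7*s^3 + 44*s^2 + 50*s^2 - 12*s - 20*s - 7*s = -7*s^3 + 94*s^2 - 39*s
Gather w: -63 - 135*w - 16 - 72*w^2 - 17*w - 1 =-72*w^2 - 152*w - 80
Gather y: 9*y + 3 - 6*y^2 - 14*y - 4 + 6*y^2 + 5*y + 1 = 0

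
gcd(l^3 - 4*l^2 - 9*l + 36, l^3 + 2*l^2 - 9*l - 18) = l^2 - 9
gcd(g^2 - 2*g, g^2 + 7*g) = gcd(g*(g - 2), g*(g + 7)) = g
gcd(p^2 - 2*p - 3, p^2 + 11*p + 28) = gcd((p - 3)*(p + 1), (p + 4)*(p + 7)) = 1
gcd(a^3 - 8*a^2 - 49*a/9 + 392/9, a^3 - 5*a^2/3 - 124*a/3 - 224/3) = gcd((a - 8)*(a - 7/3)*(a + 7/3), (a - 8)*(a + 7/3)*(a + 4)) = a^2 - 17*a/3 - 56/3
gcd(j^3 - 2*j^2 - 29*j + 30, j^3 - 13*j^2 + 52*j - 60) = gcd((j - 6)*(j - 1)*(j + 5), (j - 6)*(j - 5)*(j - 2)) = j - 6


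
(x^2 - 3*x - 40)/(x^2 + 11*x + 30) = (x - 8)/(x + 6)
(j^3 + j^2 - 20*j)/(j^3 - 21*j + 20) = j/(j - 1)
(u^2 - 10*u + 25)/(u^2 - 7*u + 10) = (u - 5)/(u - 2)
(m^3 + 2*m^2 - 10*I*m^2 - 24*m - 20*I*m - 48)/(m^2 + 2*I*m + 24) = (m^2 + m*(2 - 6*I) - 12*I)/(m + 6*I)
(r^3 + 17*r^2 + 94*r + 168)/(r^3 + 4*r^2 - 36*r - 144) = (r + 7)/(r - 6)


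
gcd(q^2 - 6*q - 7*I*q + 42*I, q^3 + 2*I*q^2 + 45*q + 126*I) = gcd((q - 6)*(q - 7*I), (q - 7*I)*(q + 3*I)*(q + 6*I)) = q - 7*I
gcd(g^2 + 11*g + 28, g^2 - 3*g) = 1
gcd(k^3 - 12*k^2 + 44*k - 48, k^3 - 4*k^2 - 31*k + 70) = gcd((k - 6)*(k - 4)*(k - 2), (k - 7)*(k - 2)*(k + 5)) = k - 2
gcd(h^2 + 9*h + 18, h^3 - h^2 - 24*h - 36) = h + 3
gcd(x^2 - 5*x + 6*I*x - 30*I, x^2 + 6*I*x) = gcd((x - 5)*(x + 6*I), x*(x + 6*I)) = x + 6*I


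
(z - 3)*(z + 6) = z^2 + 3*z - 18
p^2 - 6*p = p*(p - 6)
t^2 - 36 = (t - 6)*(t + 6)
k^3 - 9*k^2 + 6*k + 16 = (k - 8)*(k - 2)*(k + 1)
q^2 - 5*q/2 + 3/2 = (q - 3/2)*(q - 1)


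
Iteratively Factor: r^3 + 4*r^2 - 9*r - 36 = (r + 3)*(r^2 + r - 12) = (r - 3)*(r + 3)*(r + 4)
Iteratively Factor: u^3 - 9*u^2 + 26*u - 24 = (u - 4)*(u^2 - 5*u + 6) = (u - 4)*(u - 3)*(u - 2)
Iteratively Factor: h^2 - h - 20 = (h - 5)*(h + 4)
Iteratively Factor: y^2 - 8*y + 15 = (y - 3)*(y - 5)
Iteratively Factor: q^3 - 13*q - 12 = (q - 4)*(q^2 + 4*q + 3) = (q - 4)*(q + 3)*(q + 1)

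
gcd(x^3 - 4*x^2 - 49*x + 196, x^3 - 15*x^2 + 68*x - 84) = x - 7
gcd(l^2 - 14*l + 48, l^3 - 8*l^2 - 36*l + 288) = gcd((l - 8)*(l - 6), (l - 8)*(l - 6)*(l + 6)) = l^2 - 14*l + 48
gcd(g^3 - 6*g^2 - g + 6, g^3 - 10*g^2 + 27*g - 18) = g^2 - 7*g + 6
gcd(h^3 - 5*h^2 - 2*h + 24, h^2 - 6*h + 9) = h - 3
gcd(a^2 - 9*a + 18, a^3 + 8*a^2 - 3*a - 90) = a - 3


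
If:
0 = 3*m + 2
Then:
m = -2/3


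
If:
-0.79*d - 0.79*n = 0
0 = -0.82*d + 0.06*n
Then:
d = 0.00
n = 0.00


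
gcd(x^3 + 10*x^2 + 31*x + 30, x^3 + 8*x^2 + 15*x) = x^2 + 8*x + 15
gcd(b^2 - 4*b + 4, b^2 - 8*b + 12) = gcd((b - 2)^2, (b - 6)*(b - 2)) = b - 2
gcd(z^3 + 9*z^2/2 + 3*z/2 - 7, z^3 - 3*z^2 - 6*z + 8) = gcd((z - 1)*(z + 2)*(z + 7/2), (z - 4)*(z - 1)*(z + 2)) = z^2 + z - 2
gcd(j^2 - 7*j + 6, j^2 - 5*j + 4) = j - 1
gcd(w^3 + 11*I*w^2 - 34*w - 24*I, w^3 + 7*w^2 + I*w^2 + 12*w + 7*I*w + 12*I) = w + I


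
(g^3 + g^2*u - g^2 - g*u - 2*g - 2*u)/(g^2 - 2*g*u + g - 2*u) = (-g^2 - g*u + 2*g + 2*u)/(-g + 2*u)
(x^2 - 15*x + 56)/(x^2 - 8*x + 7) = (x - 8)/(x - 1)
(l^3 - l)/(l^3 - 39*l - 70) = (l^3 - l)/(l^3 - 39*l - 70)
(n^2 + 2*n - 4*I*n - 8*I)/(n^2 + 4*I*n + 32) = (n + 2)/(n + 8*I)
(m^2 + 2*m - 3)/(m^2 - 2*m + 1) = (m + 3)/(m - 1)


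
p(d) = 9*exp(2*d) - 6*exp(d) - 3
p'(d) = 18*exp(2*d) - 6*exp(d)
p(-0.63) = -3.64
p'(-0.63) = 1.91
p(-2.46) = -3.45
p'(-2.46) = -0.38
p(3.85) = 19590.17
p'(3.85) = 39468.31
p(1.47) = 141.15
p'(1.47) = 314.39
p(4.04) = 28719.14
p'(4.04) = 57785.24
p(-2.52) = -3.42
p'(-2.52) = -0.37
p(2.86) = 2636.38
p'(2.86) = 5383.52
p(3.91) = 22106.75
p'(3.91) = 44518.90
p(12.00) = 238401122636.84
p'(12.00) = 476803221808.43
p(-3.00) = -3.28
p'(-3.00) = -0.25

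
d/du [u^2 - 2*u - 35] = 2*u - 2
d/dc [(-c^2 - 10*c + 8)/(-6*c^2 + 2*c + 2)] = (-31*c^2 + 46*c - 18)/(2*(9*c^4 - 6*c^3 - 5*c^2 + 2*c + 1))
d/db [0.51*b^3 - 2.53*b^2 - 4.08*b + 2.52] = 1.53*b^2 - 5.06*b - 4.08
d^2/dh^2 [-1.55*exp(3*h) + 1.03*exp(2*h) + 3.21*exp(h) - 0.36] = (-13.95*exp(2*h) + 4.12*exp(h) + 3.21)*exp(h)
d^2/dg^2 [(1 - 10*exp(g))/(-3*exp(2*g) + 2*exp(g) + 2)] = (90*exp(4*g) + 24*exp(3*g) + 378*exp(2*g) - 68*exp(g) + 44)*exp(g)/(27*exp(6*g) - 54*exp(5*g) - 18*exp(4*g) + 64*exp(3*g) + 12*exp(2*g) - 24*exp(g) - 8)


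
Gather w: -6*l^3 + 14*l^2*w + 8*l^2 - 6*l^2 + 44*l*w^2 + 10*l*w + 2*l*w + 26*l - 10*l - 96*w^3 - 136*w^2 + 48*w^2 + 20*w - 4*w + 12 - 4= -6*l^3 + 2*l^2 + 16*l - 96*w^3 + w^2*(44*l - 88) + w*(14*l^2 + 12*l + 16) + 8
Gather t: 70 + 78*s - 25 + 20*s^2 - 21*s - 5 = 20*s^2 + 57*s + 40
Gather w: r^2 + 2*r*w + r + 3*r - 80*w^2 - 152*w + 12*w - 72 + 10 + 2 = r^2 + 4*r - 80*w^2 + w*(2*r - 140) - 60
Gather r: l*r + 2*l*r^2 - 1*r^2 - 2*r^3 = l*r - 2*r^3 + r^2*(2*l - 1)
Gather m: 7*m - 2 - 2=7*m - 4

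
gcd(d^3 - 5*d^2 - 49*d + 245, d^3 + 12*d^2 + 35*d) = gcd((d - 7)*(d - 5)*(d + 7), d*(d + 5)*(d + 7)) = d + 7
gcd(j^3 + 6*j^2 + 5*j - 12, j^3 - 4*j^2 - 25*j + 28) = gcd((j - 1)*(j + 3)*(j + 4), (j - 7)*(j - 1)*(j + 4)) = j^2 + 3*j - 4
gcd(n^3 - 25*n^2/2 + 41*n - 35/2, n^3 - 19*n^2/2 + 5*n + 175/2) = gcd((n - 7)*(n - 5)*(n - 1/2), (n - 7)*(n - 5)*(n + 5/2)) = n^2 - 12*n + 35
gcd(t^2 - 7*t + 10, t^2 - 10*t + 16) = t - 2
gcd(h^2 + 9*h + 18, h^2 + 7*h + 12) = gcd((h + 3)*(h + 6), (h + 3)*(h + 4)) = h + 3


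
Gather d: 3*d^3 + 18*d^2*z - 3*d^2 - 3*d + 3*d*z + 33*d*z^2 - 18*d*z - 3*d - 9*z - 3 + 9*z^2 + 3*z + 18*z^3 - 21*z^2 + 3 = 3*d^3 + d^2*(18*z - 3) + d*(33*z^2 - 15*z - 6) + 18*z^3 - 12*z^2 - 6*z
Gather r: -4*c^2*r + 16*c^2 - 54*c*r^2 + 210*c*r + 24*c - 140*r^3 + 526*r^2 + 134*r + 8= 16*c^2 + 24*c - 140*r^3 + r^2*(526 - 54*c) + r*(-4*c^2 + 210*c + 134) + 8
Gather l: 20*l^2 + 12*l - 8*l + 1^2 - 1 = 20*l^2 + 4*l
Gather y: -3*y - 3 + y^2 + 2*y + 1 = y^2 - y - 2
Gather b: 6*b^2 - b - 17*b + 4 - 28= 6*b^2 - 18*b - 24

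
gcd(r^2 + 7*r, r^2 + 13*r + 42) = r + 7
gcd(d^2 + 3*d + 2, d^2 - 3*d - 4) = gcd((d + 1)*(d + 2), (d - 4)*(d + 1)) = d + 1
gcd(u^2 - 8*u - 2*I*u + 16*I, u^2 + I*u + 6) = u - 2*I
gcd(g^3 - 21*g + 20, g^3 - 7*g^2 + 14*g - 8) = g^2 - 5*g + 4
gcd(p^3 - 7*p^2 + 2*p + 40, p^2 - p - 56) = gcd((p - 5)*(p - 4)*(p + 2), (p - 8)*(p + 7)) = 1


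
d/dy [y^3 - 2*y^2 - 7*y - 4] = 3*y^2 - 4*y - 7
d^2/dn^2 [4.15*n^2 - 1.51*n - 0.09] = 8.30000000000000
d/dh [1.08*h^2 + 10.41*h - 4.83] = 2.16*h + 10.41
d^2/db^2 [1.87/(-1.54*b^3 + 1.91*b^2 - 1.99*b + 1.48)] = ((17.2788*b - 7.1434)*(1.54*b^3 - 1.91*b^2 + 1.99*b - 1.48) - 1.87*(4.62*b^2 - 3.82*b + 1.99)*(9.24*b^2 - 7.64*b + 3.98))/(1.54*b^3 - 1.91*b^2 + 1.99*b - 1.48)^3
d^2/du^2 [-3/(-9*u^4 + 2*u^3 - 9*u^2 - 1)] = 18*(12*u^2*(6*u^2 - u + 3)^2 + (-18*u^2 + 2*u - 3)*(9*u^4 - 2*u^3 + 9*u^2 + 1))/(9*u^4 - 2*u^3 + 9*u^2 + 1)^3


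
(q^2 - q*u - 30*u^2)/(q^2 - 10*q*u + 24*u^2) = (q + 5*u)/(q - 4*u)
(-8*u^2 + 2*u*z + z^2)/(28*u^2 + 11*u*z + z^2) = (-2*u + z)/(7*u + z)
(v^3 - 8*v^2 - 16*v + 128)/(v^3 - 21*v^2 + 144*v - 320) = (v^2 - 16)/(v^2 - 13*v + 40)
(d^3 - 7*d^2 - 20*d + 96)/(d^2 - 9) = (d^2 - 4*d - 32)/(d + 3)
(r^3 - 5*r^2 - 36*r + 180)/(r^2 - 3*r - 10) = (r^2 - 36)/(r + 2)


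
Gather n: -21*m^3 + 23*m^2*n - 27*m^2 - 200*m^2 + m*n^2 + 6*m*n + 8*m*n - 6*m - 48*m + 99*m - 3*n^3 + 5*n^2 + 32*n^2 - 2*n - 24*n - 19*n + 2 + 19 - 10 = -21*m^3 - 227*m^2 + 45*m - 3*n^3 + n^2*(m + 37) + n*(23*m^2 + 14*m - 45) + 11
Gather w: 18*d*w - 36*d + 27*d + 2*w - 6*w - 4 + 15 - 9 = -9*d + w*(18*d - 4) + 2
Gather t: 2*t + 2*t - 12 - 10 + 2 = 4*t - 20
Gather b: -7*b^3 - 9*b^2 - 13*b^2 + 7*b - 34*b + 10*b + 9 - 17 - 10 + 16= -7*b^3 - 22*b^2 - 17*b - 2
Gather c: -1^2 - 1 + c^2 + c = c^2 + c - 2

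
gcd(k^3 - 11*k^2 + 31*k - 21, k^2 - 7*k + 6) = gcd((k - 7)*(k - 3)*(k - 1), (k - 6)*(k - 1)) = k - 1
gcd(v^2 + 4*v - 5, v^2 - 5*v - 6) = 1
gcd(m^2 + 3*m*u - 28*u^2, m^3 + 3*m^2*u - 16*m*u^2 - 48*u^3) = -m + 4*u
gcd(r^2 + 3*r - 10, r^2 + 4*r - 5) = r + 5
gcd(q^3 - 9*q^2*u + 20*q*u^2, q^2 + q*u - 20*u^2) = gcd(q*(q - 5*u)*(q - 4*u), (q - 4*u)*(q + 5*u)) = q - 4*u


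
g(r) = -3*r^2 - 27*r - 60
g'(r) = -6*r - 27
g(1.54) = -108.69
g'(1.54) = -36.24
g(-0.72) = -42.12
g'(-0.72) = -22.68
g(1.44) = -105.10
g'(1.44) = -35.64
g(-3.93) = -0.22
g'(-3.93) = -3.42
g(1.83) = -119.46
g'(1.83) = -37.98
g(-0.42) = -49.19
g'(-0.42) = -24.48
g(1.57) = -109.78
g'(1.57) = -36.42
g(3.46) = -189.33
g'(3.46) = -47.76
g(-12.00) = -168.00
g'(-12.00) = 45.00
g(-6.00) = -6.00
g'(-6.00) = 9.00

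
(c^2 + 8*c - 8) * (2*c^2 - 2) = 2*c^4 + 16*c^3 - 18*c^2 - 16*c + 16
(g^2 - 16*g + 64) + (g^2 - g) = 2*g^2 - 17*g + 64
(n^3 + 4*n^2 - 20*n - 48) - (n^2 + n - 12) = n^3 + 3*n^2 - 21*n - 36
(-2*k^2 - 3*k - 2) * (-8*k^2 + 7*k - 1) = 16*k^4 + 10*k^3 - 3*k^2 - 11*k + 2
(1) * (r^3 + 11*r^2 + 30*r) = r^3 + 11*r^2 + 30*r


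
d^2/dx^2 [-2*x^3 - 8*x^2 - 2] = -12*x - 16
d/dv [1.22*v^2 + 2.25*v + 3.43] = 2.44*v + 2.25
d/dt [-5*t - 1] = -5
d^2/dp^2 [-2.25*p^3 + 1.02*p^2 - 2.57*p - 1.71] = 2.04 - 13.5*p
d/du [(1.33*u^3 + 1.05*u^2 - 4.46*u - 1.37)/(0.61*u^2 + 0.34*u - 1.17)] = (0.8113*u^4 + 0.9044*u^3 - 1.5907*u^2 - 0.7856*u + 5.684)/(0.3721*u^4 + 0.4148*u^3 - 1.3118*u^2 - 0.7956*u + 1.3689)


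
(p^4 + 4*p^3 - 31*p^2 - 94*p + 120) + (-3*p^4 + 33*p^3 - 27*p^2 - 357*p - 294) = -2*p^4 + 37*p^3 - 58*p^2 - 451*p - 174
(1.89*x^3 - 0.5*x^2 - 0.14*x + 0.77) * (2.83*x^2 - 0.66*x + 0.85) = 5.3487*x^5 - 2.6624*x^4 + 1.5403*x^3 + 1.8465*x^2 - 0.6272*x + 0.6545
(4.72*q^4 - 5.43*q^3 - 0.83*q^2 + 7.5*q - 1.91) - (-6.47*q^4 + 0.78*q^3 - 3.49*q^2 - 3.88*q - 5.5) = 11.19*q^4 - 6.21*q^3 + 2.66*q^2 + 11.38*q + 3.59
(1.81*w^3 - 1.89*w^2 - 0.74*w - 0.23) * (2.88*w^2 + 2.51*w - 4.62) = 5.2128*w^5 - 0.900099999999999*w^4 - 15.2373*w^3 + 6.212*w^2 + 2.8415*w + 1.0626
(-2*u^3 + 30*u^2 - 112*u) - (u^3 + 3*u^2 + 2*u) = -3*u^3 + 27*u^2 - 114*u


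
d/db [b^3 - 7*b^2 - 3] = b*(3*b - 14)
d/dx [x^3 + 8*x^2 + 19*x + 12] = 3*x^2 + 16*x + 19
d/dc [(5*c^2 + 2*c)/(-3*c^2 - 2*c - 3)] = 2*(-2*c^2 - 15*c - 3)/(9*c^4 + 12*c^3 + 22*c^2 + 12*c + 9)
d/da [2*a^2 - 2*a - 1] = 4*a - 2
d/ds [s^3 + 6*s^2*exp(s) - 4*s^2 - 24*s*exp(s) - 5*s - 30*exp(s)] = 6*s^2*exp(s) + 3*s^2 - 12*s*exp(s) - 8*s - 54*exp(s) - 5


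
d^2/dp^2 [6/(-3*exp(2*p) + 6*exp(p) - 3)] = (-8*exp(p) - 4)*exp(p)/(exp(4*p) - 4*exp(3*p) + 6*exp(2*p) - 4*exp(p) + 1)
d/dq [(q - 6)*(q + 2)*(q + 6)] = 3*q^2 + 4*q - 36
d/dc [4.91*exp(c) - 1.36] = 4.91*exp(c)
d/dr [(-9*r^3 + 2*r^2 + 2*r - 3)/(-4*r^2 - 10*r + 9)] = 3*(12*r^4 + 60*r^3 - 85*r^2 + 4*r - 4)/(16*r^4 + 80*r^3 + 28*r^2 - 180*r + 81)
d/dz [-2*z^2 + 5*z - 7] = 5 - 4*z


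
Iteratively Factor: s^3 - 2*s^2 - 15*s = (s - 5)*(s^2 + 3*s) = (s - 5)*(s + 3)*(s)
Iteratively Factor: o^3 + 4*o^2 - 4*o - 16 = (o + 4)*(o^2 - 4) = (o + 2)*(o + 4)*(o - 2)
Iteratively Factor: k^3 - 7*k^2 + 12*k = (k)*(k^2 - 7*k + 12) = k*(k - 3)*(k - 4)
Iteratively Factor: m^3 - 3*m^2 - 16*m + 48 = (m - 3)*(m^2 - 16) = (m - 4)*(m - 3)*(m + 4)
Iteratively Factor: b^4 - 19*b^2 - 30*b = (b + 3)*(b^3 - 3*b^2 - 10*b) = b*(b + 3)*(b^2 - 3*b - 10) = b*(b - 5)*(b + 3)*(b + 2)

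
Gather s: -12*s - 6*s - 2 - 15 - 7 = -18*s - 24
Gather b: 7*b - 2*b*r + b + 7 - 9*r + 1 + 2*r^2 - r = b*(8 - 2*r) + 2*r^2 - 10*r + 8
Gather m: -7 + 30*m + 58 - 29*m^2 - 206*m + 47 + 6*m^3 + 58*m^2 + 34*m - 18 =6*m^3 + 29*m^2 - 142*m + 80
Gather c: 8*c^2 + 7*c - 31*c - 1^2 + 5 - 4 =8*c^2 - 24*c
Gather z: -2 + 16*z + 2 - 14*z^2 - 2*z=-14*z^2 + 14*z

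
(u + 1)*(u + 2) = u^2 + 3*u + 2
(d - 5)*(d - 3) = d^2 - 8*d + 15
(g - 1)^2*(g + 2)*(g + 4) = g^4 + 4*g^3 - 3*g^2 - 10*g + 8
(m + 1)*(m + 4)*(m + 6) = m^3 + 11*m^2 + 34*m + 24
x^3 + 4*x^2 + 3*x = x*(x + 1)*(x + 3)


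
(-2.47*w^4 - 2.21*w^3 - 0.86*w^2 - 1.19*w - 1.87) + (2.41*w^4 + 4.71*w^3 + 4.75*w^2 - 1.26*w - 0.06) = -0.0600000000000001*w^4 + 2.5*w^3 + 3.89*w^2 - 2.45*w - 1.93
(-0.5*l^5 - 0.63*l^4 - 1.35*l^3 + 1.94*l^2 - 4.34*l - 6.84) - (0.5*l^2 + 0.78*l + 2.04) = -0.5*l^5 - 0.63*l^4 - 1.35*l^3 + 1.44*l^2 - 5.12*l - 8.88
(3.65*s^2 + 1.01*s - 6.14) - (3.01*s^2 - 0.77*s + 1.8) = 0.64*s^2 + 1.78*s - 7.94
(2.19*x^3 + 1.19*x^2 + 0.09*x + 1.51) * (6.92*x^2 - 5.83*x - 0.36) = 15.1548*x^5 - 4.5329*x^4 - 7.1033*x^3 + 9.4961*x^2 - 8.8357*x - 0.5436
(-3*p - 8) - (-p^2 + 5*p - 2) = p^2 - 8*p - 6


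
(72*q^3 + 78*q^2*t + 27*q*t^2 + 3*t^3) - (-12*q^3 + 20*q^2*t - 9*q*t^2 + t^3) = 84*q^3 + 58*q^2*t + 36*q*t^2 + 2*t^3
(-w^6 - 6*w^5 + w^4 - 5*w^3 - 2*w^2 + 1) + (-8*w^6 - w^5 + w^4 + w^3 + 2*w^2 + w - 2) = -9*w^6 - 7*w^5 + 2*w^4 - 4*w^3 + w - 1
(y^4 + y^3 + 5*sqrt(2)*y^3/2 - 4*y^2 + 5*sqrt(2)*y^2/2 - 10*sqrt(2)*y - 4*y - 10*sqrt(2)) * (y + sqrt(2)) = y^5 + y^4 + 7*sqrt(2)*y^4/2 + y^3 + 7*sqrt(2)*y^3/2 - 14*sqrt(2)*y^2 + y^2 - 20*y - 14*sqrt(2)*y - 20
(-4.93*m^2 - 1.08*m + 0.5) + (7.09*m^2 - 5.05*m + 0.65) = 2.16*m^2 - 6.13*m + 1.15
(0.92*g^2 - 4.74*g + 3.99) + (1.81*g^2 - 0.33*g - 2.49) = 2.73*g^2 - 5.07*g + 1.5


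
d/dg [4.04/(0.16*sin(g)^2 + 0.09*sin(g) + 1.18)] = -(1.2928*sin(g) + 0.3636)*cos(g)/(0.16*sin(g)^2 + 0.09*sin(g) + 1.18)^2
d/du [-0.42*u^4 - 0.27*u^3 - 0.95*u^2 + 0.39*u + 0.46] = -1.68*u^3 - 0.81*u^2 - 1.9*u + 0.39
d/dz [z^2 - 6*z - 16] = 2*z - 6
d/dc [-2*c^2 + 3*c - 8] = 3 - 4*c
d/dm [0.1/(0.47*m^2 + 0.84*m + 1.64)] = (-0.094*m - 0.084)/(0.47*m^2 + 0.84*m + 1.64)^2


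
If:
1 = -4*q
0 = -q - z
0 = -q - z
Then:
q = -1/4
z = 1/4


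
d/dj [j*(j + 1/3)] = 2*j + 1/3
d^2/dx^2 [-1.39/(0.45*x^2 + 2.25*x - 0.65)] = (0.56295*x^2 + 2.81475*x - 1.39*(0.9*x + 2.25)*(1.8*x + 4.5) - 0.81315)/(0.45*x^2 + 2.25*x - 0.65)^3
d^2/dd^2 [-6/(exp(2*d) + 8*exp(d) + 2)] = 24*((exp(d) + 2)*(exp(2*d) + 8*exp(d) + 2) - 2*(exp(d) + 4)^2*exp(d))*exp(d)/(exp(2*d) + 8*exp(d) + 2)^3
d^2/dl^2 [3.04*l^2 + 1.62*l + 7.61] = 6.08000000000000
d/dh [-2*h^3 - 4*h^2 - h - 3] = -6*h^2 - 8*h - 1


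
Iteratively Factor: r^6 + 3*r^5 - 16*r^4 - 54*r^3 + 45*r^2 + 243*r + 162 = (r + 3)*(r^5 - 16*r^3 - 6*r^2 + 63*r + 54) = (r - 3)*(r + 3)*(r^4 + 3*r^3 - 7*r^2 - 27*r - 18) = (r - 3)^2*(r + 3)*(r^3 + 6*r^2 + 11*r + 6) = (r - 3)^2*(r + 3)^2*(r^2 + 3*r + 2) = (r - 3)^2*(r + 2)*(r + 3)^2*(r + 1)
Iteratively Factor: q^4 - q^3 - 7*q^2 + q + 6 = (q + 2)*(q^3 - 3*q^2 - q + 3) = (q - 3)*(q + 2)*(q^2 - 1) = (q - 3)*(q + 1)*(q + 2)*(q - 1)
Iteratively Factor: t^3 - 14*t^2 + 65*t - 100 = (t - 4)*(t^2 - 10*t + 25) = (t - 5)*(t - 4)*(t - 5)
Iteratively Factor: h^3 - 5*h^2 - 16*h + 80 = (h + 4)*(h^2 - 9*h + 20) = (h - 4)*(h + 4)*(h - 5)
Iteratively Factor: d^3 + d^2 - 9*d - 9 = (d + 3)*(d^2 - 2*d - 3) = (d + 1)*(d + 3)*(d - 3)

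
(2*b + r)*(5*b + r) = 10*b^2 + 7*b*r + r^2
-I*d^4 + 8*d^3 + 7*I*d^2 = d^2*(d + 7*I)*(-I*d + 1)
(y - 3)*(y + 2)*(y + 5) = y^3 + 4*y^2 - 11*y - 30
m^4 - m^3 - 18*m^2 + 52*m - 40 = (m - 2)^3*(m + 5)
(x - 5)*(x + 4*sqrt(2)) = x^2 - 5*x + 4*sqrt(2)*x - 20*sqrt(2)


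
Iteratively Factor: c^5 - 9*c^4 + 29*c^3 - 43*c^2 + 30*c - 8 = (c - 4)*(c^4 - 5*c^3 + 9*c^2 - 7*c + 2) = (c - 4)*(c - 1)*(c^3 - 4*c^2 + 5*c - 2) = (c - 4)*(c - 1)^2*(c^2 - 3*c + 2) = (c - 4)*(c - 1)^3*(c - 2)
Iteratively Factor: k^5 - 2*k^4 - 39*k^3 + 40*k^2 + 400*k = (k + 4)*(k^4 - 6*k^3 - 15*k^2 + 100*k) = (k - 5)*(k + 4)*(k^3 - k^2 - 20*k) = (k - 5)^2*(k + 4)*(k^2 + 4*k) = k*(k - 5)^2*(k + 4)*(k + 4)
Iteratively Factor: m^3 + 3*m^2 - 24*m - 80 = (m + 4)*(m^2 - m - 20) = (m + 4)^2*(m - 5)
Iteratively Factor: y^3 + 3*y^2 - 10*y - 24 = (y + 2)*(y^2 + y - 12) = (y - 3)*(y + 2)*(y + 4)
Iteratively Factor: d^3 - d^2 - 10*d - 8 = (d + 1)*(d^2 - 2*d - 8) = (d + 1)*(d + 2)*(d - 4)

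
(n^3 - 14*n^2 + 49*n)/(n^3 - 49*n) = (n - 7)/(n + 7)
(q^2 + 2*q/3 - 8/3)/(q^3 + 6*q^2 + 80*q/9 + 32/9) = 3*(3*q^2 + 2*q - 8)/(9*q^3 + 54*q^2 + 80*q + 32)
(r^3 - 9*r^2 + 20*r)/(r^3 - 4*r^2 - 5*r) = (r - 4)/(r + 1)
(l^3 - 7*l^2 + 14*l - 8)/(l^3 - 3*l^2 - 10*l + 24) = (l - 1)/(l + 3)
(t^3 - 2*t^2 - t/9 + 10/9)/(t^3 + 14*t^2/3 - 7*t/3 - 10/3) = (t - 5/3)/(t + 5)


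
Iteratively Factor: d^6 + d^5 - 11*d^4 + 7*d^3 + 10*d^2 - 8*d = (d)*(d^5 + d^4 - 11*d^3 + 7*d^2 + 10*d - 8) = d*(d + 1)*(d^4 - 11*d^2 + 18*d - 8) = d*(d - 1)*(d + 1)*(d^3 + d^2 - 10*d + 8) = d*(d - 1)^2*(d + 1)*(d^2 + 2*d - 8) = d*(d - 2)*(d - 1)^2*(d + 1)*(d + 4)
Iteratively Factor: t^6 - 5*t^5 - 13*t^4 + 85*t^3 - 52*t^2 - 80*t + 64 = (t + 1)*(t^5 - 6*t^4 - 7*t^3 + 92*t^2 - 144*t + 64) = (t + 1)*(t + 4)*(t^4 - 10*t^3 + 33*t^2 - 40*t + 16) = (t - 1)*(t + 1)*(t + 4)*(t^3 - 9*t^2 + 24*t - 16) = (t - 1)^2*(t + 1)*(t + 4)*(t^2 - 8*t + 16) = (t - 4)*(t - 1)^2*(t + 1)*(t + 4)*(t - 4)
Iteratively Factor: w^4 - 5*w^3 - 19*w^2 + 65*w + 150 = (w - 5)*(w^3 - 19*w - 30) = (w - 5)*(w + 2)*(w^2 - 2*w - 15) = (w - 5)^2*(w + 2)*(w + 3)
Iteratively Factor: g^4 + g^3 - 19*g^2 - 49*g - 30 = (g - 5)*(g^3 + 6*g^2 + 11*g + 6) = (g - 5)*(g + 3)*(g^2 + 3*g + 2) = (g - 5)*(g + 1)*(g + 3)*(g + 2)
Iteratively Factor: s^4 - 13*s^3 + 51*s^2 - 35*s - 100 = (s - 5)*(s^3 - 8*s^2 + 11*s + 20) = (s - 5)*(s + 1)*(s^2 - 9*s + 20) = (s - 5)^2*(s + 1)*(s - 4)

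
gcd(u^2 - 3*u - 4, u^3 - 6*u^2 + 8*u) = u - 4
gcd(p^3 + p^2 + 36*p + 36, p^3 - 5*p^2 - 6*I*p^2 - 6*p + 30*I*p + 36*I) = p^2 + p*(1 - 6*I) - 6*I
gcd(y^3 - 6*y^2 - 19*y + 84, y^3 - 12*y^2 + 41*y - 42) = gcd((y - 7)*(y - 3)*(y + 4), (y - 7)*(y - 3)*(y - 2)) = y^2 - 10*y + 21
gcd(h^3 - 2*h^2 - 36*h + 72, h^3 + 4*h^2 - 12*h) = h^2 + 4*h - 12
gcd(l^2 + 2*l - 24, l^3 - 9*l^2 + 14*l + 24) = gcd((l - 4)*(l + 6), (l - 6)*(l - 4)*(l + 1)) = l - 4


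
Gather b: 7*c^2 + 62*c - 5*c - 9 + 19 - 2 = 7*c^2 + 57*c + 8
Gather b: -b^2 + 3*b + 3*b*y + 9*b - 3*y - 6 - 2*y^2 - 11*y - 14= -b^2 + b*(3*y + 12) - 2*y^2 - 14*y - 20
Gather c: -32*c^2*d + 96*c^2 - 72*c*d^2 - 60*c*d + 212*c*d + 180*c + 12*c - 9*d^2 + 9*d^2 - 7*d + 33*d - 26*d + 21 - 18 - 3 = c^2*(96 - 32*d) + c*(-72*d^2 + 152*d + 192)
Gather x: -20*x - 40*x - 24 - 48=-60*x - 72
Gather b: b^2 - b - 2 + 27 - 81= b^2 - b - 56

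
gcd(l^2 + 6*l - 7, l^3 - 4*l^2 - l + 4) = l - 1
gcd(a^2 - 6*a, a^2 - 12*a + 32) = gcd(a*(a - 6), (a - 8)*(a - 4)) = 1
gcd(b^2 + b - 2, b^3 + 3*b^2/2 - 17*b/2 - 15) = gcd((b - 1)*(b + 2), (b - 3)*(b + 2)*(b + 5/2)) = b + 2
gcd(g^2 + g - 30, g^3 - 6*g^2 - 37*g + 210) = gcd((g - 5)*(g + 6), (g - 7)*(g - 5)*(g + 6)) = g^2 + g - 30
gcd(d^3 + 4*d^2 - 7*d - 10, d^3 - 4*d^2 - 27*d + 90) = d + 5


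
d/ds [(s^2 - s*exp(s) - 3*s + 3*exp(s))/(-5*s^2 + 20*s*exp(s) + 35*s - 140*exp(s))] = ((s^2 - 4*s*exp(s) - 7*s + 28*exp(s))*(s*exp(s) - 2*s - 2*exp(s) + 3) - (s^2 - s*exp(s) - 3*s + 3*exp(s))*(4*s*exp(s) - 2*s - 24*exp(s) + 7))/(5*(s^2 - 4*s*exp(s) - 7*s + 28*exp(s))^2)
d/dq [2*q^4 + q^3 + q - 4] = 8*q^3 + 3*q^2 + 1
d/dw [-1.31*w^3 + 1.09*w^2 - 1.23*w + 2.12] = -3.93*w^2 + 2.18*w - 1.23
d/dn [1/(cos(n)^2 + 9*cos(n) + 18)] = (2*cos(n) + 9)*sin(n)/(cos(n)^2 + 9*cos(n) + 18)^2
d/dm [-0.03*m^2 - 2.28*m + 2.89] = -0.06*m - 2.28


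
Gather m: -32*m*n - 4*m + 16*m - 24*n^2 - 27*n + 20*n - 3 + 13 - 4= m*(12 - 32*n) - 24*n^2 - 7*n + 6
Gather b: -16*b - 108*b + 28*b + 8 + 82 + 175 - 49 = 216 - 96*b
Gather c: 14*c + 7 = 14*c + 7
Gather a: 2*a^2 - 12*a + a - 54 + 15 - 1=2*a^2 - 11*a - 40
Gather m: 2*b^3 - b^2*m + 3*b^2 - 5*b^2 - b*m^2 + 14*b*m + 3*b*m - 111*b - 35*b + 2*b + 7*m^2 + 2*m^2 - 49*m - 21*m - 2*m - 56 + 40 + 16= 2*b^3 - 2*b^2 - 144*b + m^2*(9 - b) + m*(-b^2 + 17*b - 72)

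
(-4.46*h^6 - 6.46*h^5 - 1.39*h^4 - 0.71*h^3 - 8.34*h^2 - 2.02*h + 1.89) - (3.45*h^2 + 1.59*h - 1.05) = -4.46*h^6 - 6.46*h^5 - 1.39*h^4 - 0.71*h^3 - 11.79*h^2 - 3.61*h + 2.94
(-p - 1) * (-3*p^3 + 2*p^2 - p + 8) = 3*p^4 + p^3 - p^2 - 7*p - 8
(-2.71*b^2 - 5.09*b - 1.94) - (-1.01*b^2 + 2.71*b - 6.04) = -1.7*b^2 - 7.8*b + 4.1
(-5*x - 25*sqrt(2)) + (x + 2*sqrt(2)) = -4*x - 23*sqrt(2)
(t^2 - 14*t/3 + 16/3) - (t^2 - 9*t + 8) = 13*t/3 - 8/3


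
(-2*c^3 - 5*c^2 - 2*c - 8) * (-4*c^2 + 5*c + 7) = 8*c^5 + 10*c^4 - 31*c^3 - 13*c^2 - 54*c - 56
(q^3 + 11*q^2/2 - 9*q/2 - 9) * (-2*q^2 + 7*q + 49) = -2*q^5 - 4*q^4 + 193*q^3/2 + 256*q^2 - 567*q/2 - 441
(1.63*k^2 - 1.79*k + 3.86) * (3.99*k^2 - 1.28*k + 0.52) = 6.5037*k^4 - 9.2285*k^3 + 18.5402*k^2 - 5.8716*k + 2.0072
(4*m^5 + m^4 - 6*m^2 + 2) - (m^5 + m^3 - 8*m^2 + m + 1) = 3*m^5 + m^4 - m^3 + 2*m^2 - m + 1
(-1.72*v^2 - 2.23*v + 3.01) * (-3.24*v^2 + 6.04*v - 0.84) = 5.5728*v^4 - 3.1636*v^3 - 21.7768*v^2 + 20.0536*v - 2.5284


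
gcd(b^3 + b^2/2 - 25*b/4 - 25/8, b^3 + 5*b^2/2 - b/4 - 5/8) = b^2 + 3*b + 5/4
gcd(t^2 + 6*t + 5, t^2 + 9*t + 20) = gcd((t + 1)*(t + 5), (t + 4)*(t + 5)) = t + 5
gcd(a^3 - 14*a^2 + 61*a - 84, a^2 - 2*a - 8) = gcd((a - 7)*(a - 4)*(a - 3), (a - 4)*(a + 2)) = a - 4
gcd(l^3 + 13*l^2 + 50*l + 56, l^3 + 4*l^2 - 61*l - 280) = l + 7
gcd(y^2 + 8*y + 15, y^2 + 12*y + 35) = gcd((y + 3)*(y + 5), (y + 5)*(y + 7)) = y + 5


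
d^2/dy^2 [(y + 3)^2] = 2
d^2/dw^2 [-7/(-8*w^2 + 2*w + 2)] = 7*(16*w^2 - 4*w - (8*w - 1)^2 - 4)/(-4*w^2 + w + 1)^3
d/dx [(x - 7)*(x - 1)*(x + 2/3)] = 3*x^2 - 44*x/3 + 5/3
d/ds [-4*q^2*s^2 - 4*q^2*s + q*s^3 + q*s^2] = q*(-8*q*s - 4*q + 3*s^2 + 2*s)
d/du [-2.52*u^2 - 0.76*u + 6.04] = -5.04*u - 0.76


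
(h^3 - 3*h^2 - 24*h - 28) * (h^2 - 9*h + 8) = h^5 - 12*h^4 + 11*h^3 + 164*h^2 + 60*h - 224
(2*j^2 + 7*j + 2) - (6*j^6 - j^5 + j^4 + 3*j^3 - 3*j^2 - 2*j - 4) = -6*j^6 + j^5 - j^4 - 3*j^3 + 5*j^2 + 9*j + 6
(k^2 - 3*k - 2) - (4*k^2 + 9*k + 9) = -3*k^2 - 12*k - 11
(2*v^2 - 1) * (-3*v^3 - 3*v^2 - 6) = -6*v^5 - 6*v^4 + 3*v^3 - 9*v^2 + 6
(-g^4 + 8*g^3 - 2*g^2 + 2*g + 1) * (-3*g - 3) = 3*g^5 - 21*g^4 - 18*g^3 - 9*g - 3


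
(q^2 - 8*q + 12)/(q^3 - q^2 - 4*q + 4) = (q - 6)/(q^2 + q - 2)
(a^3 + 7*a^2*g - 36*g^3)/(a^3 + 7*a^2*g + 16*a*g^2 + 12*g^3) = (a^2 + 4*a*g - 12*g^2)/(a^2 + 4*a*g + 4*g^2)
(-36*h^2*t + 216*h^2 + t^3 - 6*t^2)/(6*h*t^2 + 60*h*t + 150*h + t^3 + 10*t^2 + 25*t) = (-6*h*t + 36*h + t^2 - 6*t)/(t^2 + 10*t + 25)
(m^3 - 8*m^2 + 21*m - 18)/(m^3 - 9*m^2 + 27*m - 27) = (m - 2)/(m - 3)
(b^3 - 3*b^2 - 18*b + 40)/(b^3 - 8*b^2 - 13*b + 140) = (b - 2)/(b - 7)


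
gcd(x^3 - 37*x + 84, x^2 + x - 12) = x - 3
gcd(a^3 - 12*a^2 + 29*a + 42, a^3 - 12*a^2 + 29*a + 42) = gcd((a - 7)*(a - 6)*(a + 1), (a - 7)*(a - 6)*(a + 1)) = a^3 - 12*a^2 + 29*a + 42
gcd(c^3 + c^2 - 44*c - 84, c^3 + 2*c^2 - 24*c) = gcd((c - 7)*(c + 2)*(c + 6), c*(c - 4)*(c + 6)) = c + 6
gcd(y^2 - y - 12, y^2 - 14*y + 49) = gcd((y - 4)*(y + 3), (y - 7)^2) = 1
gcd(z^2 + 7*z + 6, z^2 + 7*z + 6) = z^2 + 7*z + 6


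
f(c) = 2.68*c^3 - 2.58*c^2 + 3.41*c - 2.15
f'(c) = 8.04*c^2 - 5.16*c + 3.41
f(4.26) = 172.74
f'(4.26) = 127.34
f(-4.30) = -277.60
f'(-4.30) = 174.26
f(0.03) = -2.05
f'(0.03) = 3.26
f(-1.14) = -13.36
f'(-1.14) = 19.74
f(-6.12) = -733.96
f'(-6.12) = 336.12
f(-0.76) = -7.41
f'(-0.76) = 11.98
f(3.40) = 84.95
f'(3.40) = 78.81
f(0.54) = -0.64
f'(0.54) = 2.97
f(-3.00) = -107.96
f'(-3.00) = 91.25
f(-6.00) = -694.37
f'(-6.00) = 323.81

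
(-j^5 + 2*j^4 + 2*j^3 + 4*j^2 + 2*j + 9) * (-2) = 2*j^5 - 4*j^4 - 4*j^3 - 8*j^2 - 4*j - 18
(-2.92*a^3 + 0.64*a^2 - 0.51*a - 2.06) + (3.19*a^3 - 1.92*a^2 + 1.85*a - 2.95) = 0.27*a^3 - 1.28*a^2 + 1.34*a - 5.01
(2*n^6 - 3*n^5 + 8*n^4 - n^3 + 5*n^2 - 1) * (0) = 0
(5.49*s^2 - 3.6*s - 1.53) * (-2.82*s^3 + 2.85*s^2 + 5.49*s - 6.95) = -15.4818*s^5 + 25.7985*s^4 + 24.1947*s^3 - 62.28*s^2 + 16.6203*s + 10.6335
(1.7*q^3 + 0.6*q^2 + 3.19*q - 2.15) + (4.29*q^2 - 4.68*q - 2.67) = 1.7*q^3 + 4.89*q^2 - 1.49*q - 4.82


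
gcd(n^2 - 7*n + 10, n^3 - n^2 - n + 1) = 1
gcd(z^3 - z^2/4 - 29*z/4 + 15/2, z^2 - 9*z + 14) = z - 2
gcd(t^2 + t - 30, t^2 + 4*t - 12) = t + 6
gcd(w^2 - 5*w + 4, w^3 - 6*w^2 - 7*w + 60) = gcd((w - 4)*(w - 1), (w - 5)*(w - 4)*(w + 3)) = w - 4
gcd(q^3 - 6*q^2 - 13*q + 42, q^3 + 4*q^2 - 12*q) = q - 2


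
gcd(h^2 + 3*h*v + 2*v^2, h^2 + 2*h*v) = h + 2*v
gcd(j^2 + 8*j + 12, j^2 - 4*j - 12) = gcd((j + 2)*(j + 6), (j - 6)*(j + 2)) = j + 2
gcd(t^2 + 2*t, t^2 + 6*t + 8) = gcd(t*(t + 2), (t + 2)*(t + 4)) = t + 2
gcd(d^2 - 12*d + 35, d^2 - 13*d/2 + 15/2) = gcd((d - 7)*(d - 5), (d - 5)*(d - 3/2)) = d - 5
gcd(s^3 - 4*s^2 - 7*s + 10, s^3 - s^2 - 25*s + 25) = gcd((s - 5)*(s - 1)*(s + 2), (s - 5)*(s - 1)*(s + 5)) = s^2 - 6*s + 5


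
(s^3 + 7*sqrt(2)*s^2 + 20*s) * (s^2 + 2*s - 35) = s^5 + 2*s^4 + 7*sqrt(2)*s^4 - 15*s^3 + 14*sqrt(2)*s^3 - 245*sqrt(2)*s^2 + 40*s^2 - 700*s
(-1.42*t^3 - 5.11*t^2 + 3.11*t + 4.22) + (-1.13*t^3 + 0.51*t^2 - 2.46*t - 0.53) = -2.55*t^3 - 4.6*t^2 + 0.65*t + 3.69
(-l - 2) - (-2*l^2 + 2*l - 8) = 2*l^2 - 3*l + 6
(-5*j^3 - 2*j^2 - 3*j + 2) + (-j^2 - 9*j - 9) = -5*j^3 - 3*j^2 - 12*j - 7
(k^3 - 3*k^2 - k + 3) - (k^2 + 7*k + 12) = k^3 - 4*k^2 - 8*k - 9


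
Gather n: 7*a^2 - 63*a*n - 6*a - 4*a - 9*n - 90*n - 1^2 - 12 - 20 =7*a^2 - 10*a + n*(-63*a - 99) - 33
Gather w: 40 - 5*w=40 - 5*w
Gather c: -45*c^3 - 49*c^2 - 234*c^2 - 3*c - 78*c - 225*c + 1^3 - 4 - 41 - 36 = -45*c^3 - 283*c^2 - 306*c - 80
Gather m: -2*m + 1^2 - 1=-2*m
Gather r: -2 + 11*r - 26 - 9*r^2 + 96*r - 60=-9*r^2 + 107*r - 88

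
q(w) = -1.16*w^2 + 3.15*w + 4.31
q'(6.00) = -10.77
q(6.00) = -18.55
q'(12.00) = -24.69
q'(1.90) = -1.26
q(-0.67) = 1.68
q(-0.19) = 3.67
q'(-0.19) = 3.59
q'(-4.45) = 13.47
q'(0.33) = 2.38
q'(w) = 3.15 - 2.32*w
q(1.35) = 6.45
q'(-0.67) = 4.70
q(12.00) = -124.93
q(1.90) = 6.11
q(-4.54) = -33.90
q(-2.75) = -13.12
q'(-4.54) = 13.68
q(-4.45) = -32.68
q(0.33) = 5.22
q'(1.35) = 0.02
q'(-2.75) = 9.53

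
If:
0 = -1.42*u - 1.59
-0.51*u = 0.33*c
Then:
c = 1.73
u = -1.12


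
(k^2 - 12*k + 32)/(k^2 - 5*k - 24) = (k - 4)/(k + 3)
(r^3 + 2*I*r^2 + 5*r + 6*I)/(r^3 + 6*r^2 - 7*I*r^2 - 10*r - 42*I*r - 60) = (r^2 + 4*I*r - 3)/(r^2 + r*(6 - 5*I) - 30*I)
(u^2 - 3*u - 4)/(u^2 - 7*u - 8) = (u - 4)/(u - 8)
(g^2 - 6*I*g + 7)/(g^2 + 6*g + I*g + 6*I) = (g - 7*I)/(g + 6)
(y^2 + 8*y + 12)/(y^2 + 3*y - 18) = (y + 2)/(y - 3)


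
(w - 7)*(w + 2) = w^2 - 5*w - 14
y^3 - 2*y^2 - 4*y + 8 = (y - 2)^2*(y + 2)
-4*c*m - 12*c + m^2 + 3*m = (-4*c + m)*(m + 3)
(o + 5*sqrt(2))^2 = o^2 + 10*sqrt(2)*o + 50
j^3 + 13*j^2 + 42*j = j*(j + 6)*(j + 7)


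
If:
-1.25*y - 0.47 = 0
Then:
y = -0.38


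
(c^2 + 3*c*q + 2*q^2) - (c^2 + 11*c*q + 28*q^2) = -8*c*q - 26*q^2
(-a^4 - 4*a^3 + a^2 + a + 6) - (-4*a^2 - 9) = -a^4 - 4*a^3 + 5*a^2 + a + 15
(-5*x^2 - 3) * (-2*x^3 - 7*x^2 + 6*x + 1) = 10*x^5 + 35*x^4 - 24*x^3 + 16*x^2 - 18*x - 3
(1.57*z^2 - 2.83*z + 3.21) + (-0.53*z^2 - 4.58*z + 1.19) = 1.04*z^2 - 7.41*z + 4.4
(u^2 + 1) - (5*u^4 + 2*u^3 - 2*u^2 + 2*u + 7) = -5*u^4 - 2*u^3 + 3*u^2 - 2*u - 6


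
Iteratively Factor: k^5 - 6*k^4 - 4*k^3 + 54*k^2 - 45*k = (k - 1)*(k^4 - 5*k^3 - 9*k^2 + 45*k) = (k - 5)*(k - 1)*(k^3 - 9*k) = k*(k - 5)*(k - 1)*(k^2 - 9) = k*(k - 5)*(k - 3)*(k - 1)*(k + 3)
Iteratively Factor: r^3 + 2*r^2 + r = (r)*(r^2 + 2*r + 1) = r*(r + 1)*(r + 1)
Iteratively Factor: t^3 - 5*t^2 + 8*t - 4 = (t - 2)*(t^2 - 3*t + 2) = (t - 2)*(t - 1)*(t - 2)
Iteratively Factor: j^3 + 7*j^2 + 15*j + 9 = (j + 3)*(j^2 + 4*j + 3) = (j + 1)*(j + 3)*(j + 3)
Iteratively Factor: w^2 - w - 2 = (w - 2)*(w + 1)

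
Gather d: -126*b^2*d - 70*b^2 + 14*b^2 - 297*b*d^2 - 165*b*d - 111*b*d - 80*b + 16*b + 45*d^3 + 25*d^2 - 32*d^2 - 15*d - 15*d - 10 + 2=-56*b^2 - 64*b + 45*d^3 + d^2*(-297*b - 7) + d*(-126*b^2 - 276*b - 30) - 8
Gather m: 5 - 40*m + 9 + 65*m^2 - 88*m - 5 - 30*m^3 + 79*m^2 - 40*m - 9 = -30*m^3 + 144*m^2 - 168*m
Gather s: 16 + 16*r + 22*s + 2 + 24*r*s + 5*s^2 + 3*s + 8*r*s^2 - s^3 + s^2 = 16*r - s^3 + s^2*(8*r + 6) + s*(24*r + 25) + 18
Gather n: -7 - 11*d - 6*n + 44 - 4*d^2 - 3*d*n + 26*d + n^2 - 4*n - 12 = -4*d^2 + 15*d + n^2 + n*(-3*d - 10) + 25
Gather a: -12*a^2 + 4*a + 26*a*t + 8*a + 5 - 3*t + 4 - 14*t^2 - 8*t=-12*a^2 + a*(26*t + 12) - 14*t^2 - 11*t + 9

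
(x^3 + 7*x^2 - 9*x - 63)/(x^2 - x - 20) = (-x^3 - 7*x^2 + 9*x + 63)/(-x^2 + x + 20)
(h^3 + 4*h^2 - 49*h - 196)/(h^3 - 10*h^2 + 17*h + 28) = (h^2 + 11*h + 28)/(h^2 - 3*h - 4)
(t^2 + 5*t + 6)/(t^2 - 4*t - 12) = (t + 3)/(t - 6)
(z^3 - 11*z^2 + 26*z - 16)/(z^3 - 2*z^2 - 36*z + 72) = (z^2 - 9*z + 8)/(z^2 - 36)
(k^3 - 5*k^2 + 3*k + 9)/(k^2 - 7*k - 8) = (k^2 - 6*k + 9)/(k - 8)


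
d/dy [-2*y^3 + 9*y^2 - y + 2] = -6*y^2 + 18*y - 1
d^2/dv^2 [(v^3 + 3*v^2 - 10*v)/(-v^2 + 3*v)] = -16/(v^3 - 9*v^2 + 27*v - 27)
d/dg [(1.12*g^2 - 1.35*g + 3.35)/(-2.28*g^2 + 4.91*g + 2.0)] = (2.4212*g^2 + 19.756*g - 19.1485)/(5.1984*g^4 - 22.3896*g^3 + 14.9881*g^2 + 19.64*g + 4.0)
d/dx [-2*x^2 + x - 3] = 1 - 4*x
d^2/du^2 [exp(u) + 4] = exp(u)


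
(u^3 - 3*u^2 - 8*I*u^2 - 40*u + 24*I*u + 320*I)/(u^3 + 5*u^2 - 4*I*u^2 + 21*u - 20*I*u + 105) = (u^2 - 8*u*(1 + I) + 64*I)/(u^2 - 4*I*u + 21)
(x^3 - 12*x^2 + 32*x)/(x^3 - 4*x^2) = (x - 8)/x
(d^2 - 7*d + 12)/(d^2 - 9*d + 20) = (d - 3)/(d - 5)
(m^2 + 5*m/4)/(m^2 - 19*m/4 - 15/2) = m/(m - 6)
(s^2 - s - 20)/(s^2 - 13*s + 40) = (s + 4)/(s - 8)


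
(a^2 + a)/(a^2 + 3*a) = (a + 1)/(a + 3)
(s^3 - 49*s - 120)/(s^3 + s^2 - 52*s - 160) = (s + 3)/(s + 4)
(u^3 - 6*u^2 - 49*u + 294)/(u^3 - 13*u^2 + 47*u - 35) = (u^2 + u - 42)/(u^2 - 6*u + 5)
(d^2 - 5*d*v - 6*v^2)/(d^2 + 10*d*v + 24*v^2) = (d^2 - 5*d*v - 6*v^2)/(d^2 + 10*d*v + 24*v^2)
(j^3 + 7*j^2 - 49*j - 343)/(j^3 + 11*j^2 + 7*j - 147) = (j - 7)/(j - 3)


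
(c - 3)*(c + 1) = c^2 - 2*c - 3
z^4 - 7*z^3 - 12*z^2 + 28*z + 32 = (z - 8)*(z - 2)*(z + 1)*(z + 2)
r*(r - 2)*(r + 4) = r^3 + 2*r^2 - 8*r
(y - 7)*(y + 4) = y^2 - 3*y - 28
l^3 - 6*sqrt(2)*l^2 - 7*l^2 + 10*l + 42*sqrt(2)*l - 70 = (l - 7)*(l - 5*sqrt(2))*(l - sqrt(2))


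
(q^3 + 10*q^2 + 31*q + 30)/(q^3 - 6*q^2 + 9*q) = (q^3 + 10*q^2 + 31*q + 30)/(q*(q^2 - 6*q + 9))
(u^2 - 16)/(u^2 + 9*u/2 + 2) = 2*(u - 4)/(2*u + 1)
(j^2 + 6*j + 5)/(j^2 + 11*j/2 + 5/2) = 2*(j + 1)/(2*j + 1)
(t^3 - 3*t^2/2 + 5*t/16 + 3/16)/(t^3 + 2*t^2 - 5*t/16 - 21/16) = (4*t^2 - 3*t - 1)/(4*t^2 + 11*t + 7)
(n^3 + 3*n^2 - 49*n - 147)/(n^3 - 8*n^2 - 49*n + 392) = (n + 3)/(n - 8)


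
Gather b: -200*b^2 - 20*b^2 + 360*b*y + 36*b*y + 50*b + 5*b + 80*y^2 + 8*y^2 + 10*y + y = -220*b^2 + b*(396*y + 55) + 88*y^2 + 11*y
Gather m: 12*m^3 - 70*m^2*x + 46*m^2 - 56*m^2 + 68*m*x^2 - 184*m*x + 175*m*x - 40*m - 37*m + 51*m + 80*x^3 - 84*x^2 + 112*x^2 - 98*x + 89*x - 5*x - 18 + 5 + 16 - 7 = 12*m^3 + m^2*(-70*x - 10) + m*(68*x^2 - 9*x - 26) + 80*x^3 + 28*x^2 - 14*x - 4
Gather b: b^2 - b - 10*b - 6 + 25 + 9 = b^2 - 11*b + 28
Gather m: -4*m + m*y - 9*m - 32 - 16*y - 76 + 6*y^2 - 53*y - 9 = m*(y - 13) + 6*y^2 - 69*y - 117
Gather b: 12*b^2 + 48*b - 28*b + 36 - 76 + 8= 12*b^2 + 20*b - 32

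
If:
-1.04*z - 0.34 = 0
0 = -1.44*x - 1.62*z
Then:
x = 0.37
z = -0.33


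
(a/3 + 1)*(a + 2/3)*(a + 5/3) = a^3/3 + 16*a^2/9 + 73*a/27 + 10/9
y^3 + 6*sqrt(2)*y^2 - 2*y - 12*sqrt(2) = (y - sqrt(2))*(y + sqrt(2))*(y + 6*sqrt(2))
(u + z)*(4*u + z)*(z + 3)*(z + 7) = 4*u^2*z^2 + 40*u^2*z + 84*u^2 + 5*u*z^3 + 50*u*z^2 + 105*u*z + z^4 + 10*z^3 + 21*z^2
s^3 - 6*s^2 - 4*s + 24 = (s - 6)*(s - 2)*(s + 2)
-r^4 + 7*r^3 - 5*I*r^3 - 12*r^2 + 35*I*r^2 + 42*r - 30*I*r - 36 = (r - 6)*(r + 6*I)*(I*r + 1)*(I*r - I)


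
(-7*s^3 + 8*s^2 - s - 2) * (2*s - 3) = -14*s^4 + 37*s^3 - 26*s^2 - s + 6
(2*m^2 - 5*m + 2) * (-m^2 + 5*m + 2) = -2*m^4 + 15*m^3 - 23*m^2 + 4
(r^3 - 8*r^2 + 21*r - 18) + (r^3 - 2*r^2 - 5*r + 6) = 2*r^3 - 10*r^2 + 16*r - 12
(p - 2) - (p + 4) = -6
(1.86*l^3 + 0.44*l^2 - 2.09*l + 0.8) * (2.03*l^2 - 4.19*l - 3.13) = 3.7758*l^5 - 6.9002*l^4 - 11.9081*l^3 + 9.0039*l^2 + 3.1897*l - 2.504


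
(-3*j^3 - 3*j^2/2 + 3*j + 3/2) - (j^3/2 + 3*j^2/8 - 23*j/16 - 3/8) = -7*j^3/2 - 15*j^2/8 + 71*j/16 + 15/8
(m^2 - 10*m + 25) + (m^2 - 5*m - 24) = 2*m^2 - 15*m + 1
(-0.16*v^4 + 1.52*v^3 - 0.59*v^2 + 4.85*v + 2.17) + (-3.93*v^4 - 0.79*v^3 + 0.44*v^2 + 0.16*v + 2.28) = -4.09*v^4 + 0.73*v^3 - 0.15*v^2 + 5.01*v + 4.45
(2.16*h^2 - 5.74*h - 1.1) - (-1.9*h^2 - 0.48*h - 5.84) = 4.06*h^2 - 5.26*h + 4.74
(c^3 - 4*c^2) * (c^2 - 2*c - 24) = c^5 - 6*c^4 - 16*c^3 + 96*c^2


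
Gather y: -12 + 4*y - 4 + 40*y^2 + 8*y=40*y^2 + 12*y - 16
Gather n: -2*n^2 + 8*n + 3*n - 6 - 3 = -2*n^2 + 11*n - 9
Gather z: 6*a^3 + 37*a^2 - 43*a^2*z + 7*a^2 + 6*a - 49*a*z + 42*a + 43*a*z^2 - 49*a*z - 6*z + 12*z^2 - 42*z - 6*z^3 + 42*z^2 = 6*a^3 + 44*a^2 + 48*a - 6*z^3 + z^2*(43*a + 54) + z*(-43*a^2 - 98*a - 48)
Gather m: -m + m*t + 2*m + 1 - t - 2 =m*(t + 1) - t - 1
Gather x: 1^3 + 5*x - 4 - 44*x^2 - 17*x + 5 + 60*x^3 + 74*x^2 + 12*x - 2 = 60*x^3 + 30*x^2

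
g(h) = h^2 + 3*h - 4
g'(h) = 2*h + 3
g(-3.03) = -3.91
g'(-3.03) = -3.06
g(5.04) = 36.52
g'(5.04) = 13.08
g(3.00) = 14.00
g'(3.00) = 9.00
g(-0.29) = -4.79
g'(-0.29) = 2.42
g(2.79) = 12.15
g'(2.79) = 8.58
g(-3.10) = -3.69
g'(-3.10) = -3.20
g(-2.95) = -4.15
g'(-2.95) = -2.90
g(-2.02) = -5.98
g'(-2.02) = -1.04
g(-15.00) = 176.00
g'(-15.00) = -27.00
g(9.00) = 104.00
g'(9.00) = 21.00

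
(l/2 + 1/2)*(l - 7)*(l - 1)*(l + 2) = l^4/2 - 5*l^3/2 - 15*l^2/2 + 5*l/2 + 7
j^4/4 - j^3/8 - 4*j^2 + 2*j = j*(j/4 + 1)*(j - 4)*(j - 1/2)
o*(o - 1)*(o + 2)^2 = o^4 + 3*o^3 - 4*o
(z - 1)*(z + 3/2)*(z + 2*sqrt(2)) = z^3 + z^2/2 + 2*sqrt(2)*z^2 - 3*z/2 + sqrt(2)*z - 3*sqrt(2)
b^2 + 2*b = b*(b + 2)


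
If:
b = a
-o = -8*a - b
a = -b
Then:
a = 0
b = 0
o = 0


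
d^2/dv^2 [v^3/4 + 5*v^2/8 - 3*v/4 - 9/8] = 3*v/2 + 5/4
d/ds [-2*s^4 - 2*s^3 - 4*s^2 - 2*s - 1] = -8*s^3 - 6*s^2 - 8*s - 2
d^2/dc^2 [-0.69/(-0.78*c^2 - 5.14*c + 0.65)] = (-0.839592*c^2 - 5.532696*c + 0.69*(1.56*c + 5.14)*(3.12*c + 10.28) + 0.69966)/(0.78*c^2 + 5.14*c - 0.65)^3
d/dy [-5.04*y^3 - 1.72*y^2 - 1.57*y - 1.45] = -15.12*y^2 - 3.44*y - 1.57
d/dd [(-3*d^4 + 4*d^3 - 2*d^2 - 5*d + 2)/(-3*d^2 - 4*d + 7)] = (18*d^5 + 24*d^4 - 116*d^3 + 77*d^2 - 16*d - 27)/(9*d^4 + 24*d^3 - 26*d^2 - 56*d + 49)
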